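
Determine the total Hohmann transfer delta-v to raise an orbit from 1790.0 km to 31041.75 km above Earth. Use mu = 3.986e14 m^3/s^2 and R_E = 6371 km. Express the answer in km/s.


r1 = 8161.0000 km = 8.161e+06 m
r2 = 37412.7500 km = 3.741275e+07 m
dv1 = sqrt(mu/r1)*(sqrt(2*r2/(r1+r2)) - 1) = 1966.2662 m/s
dv2 = sqrt(mu/r2)*(1 - sqrt(2*r1/(r1+r2))) = 1310.6790 m/s
total dv = |dv1| + |dv2| = 1966.2662 + 1310.6790 = 3276.9452 m/s = 3.2769 km/s

3.2769 km/s


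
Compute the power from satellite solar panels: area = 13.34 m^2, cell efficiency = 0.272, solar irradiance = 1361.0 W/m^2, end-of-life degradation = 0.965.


P = area * eta * S * degradation
P = 13.34 * 0.272 * 1361.0 * 0.965
P = 4765.5186 W

4765.5186 W


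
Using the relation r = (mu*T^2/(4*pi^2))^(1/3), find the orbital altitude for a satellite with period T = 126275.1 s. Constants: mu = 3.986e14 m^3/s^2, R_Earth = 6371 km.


T = 126275.1 s
r = (mu*T^2/(4*pi^2))^(1/3) = (3.986e14 * 126275.1^2 / (4*pi^2))^(1/3)
r = 5.4400681e+07 m = 54400.6806 km
alt = r - R_E = 54400.6806 - 6371 = 48029.6806 km

48029.6806 km


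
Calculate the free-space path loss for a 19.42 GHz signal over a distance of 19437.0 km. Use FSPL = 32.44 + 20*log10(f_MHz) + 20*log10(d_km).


f = 19.42 GHz = 19420.0000 MHz
d = 19437.0 km
FSPL = 32.44 + 20*log10(19420.0000) + 20*log10(19437.0)
FSPL = 32.44 + 85.7650 + 85.7726
FSPL = 203.9776 dB

203.9776 dB


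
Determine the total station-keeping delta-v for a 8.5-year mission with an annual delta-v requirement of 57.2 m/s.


dV = rate * years = 57.2 * 8.5
dV = 486.2000 m/s

486.2000 m/s


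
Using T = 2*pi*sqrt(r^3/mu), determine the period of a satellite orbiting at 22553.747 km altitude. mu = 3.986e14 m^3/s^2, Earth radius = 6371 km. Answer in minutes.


r = 28924.7470 km = 2.8924747e+07 m
T = 2*pi*sqrt(r^3/mu) = 2*pi*sqrt(2.4199629e+22 / 3.986e14)
T = 48957.0876 s = 815.9515 min

815.9515 minutes


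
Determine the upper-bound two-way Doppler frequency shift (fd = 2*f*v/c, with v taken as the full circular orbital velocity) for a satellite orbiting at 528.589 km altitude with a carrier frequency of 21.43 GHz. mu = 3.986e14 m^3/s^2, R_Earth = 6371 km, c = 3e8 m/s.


r = 6.899589e+06 m
v = sqrt(mu/r) = 7600.7603 m/s (worst-case radial velocity)
f = 21.43 GHz = 2.143e+10 Hz
fd = 2*f*v/c = 2*2.143e+10*7600.7603/3.0e+08
fd = 1.0858953e+06 Hz

1.0859e+06 Hz


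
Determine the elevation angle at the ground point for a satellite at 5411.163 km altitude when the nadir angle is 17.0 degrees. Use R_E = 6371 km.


r = R_E + alt = 11782.1630 km
Law of sines in the satellite / Earth-center / ground-point triangle:
  sin(nadir)/R_E = sin(90 + el)/r  =>  cos(el) = (r/R_E)*sin(nadir)
cos(el) = (11782.1630 / 6371.0000) * sin(17.0 deg) = 0.5406955
el = arccos(0.5406955) = 57.2690 deg
(Earth-central angle = 90 - nadir - el = 15.7310 deg)

57.2690 degrees


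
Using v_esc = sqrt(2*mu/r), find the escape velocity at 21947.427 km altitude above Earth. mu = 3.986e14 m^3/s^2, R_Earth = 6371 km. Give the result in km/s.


r = 6371.0 + 21947.427 = 28318.4270 km = 2.8318427e+07 m
v_esc = sqrt(2*mu/r) = sqrt(2*3.986e14 / 2.8318427e+07)
v_esc = 5305.7781 m/s = 5.3058 km/s

5.3058 km/s


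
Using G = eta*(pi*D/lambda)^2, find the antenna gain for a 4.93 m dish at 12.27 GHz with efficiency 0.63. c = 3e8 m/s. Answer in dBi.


lambda = c/f = 3e8 / 1.227e+10 = 0.02444988 m
G = eta*(pi*D/lambda)^2 = 0.63*(pi*4.93/0.02444988)^2
G = 252802.1420 (linear)
G = 10*log10(252802.1420) = 54.0278 dBi

54.0278 dBi


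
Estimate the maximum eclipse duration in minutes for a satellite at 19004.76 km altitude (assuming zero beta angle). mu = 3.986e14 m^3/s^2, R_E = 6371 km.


r = 25375.7600 km
T = 670.4842 min
Eclipse fraction = arcsin(R_E/r)/pi = arcsin(6371.0000/25375.7600)/pi
= arcsin(0.2510664)/pi = 0.08078124
Eclipse duration = 0.08078124 * 670.4842 = 54.1625 min

54.1625 minutes


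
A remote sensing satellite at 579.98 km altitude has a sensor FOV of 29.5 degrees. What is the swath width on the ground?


FOV = 29.5 deg = 0.5148721 rad
swath = 2 * alt * tan(FOV/2) = 2 * 579.98 * tan(0.2574361)
swath = 2 * 579.98 * 0.263278
swath = 305.3920 km

305.3920 km


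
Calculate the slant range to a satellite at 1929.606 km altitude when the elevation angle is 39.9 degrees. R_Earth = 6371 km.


h = 1929.606 km, el = 39.9 deg
d = -R_E*sin(el) + sqrt((R_E*sin(el))^2 + 2*R_E*h + h^2)
d = -6371.0000*sin(0.6963864) + sqrt((6371.0000*0.6414496)^2 + 2*6371.0000*1929.606 + 1929.606^2)
d = 2622.3732 km

2622.3732 km


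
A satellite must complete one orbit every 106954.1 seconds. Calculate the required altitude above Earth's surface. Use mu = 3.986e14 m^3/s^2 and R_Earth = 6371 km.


T = 106954.1 s
r = (mu*T^2/(4*pi^2))^(1/3) = (3.986e14 * 106954.1^2 / (4*pi^2))^(1/3)
r = 4.869946e+07 m = 48699.4598 km
alt = r - R_E = 48699.4598 - 6371 = 42328.4598 km

42328.4598 km


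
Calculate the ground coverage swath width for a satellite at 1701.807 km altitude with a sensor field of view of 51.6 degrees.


FOV = 51.6 deg = 0.9005899 rad
swath = 2 * alt * tan(FOV/2) = 2 * 1701.807 * tan(0.4502949)
swath = 2 * 1701.807 * 0.4834189
swath = 1645.3713 km

1645.3713 km


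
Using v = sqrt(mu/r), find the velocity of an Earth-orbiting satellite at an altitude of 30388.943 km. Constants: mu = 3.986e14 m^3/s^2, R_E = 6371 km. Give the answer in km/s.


r = R_E + alt = 6371.0 + 30388.943 = 36759.9430 km = 3.6759943e+07 m
v = sqrt(mu/r) = sqrt(3.986e14 / 3.6759943e+07) = 3292.9204 m/s = 3.2929 km/s

3.2929 km/s


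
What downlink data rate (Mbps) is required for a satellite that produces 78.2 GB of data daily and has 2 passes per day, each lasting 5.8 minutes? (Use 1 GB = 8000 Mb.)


total contact time = 2 * 5.8 * 60 = 696.0000 s
data = 78.2 GB = 625600.0000 Mb
rate = 625600.0000 / 696.0000 = 898.8506 Mbps

898.8506 Mbps


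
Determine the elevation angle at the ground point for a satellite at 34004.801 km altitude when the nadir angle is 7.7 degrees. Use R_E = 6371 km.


r = R_E + alt = 40375.8010 km
Law of sines in the satellite / Earth-center / ground-point triangle:
  sin(nadir)/R_E = sin(90 + el)/r  =>  cos(el) = (r/R_E)*sin(nadir)
cos(el) = (40375.8010 / 6371.0000) * sin(7.7 deg) = 0.8491288
el = arccos(0.8491288) = 31.8830 deg
(Earth-central angle = 90 - nadir - el = 50.4170 deg)

31.8830 degrees


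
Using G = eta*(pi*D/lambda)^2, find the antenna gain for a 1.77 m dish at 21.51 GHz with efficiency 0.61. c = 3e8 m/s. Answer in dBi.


lambda = c/f = 3e8 / 2.151e+10 = 0.013947 m
G = eta*(pi*D/lambda)^2 = 0.61*(pi*1.77/0.013947)^2
G = 96964.8711 (linear)
G = 10*log10(96964.8711) = 49.8661 dBi

49.8661 dBi


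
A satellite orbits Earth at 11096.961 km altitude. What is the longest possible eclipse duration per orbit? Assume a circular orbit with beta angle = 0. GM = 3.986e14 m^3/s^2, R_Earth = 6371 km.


r = 17467.9610 km
T = 382.9334 min
Eclipse fraction = arcsin(R_E/r)/pi = arcsin(6371.0000/17467.9610)/pi
= arcsin(0.3647249)/pi = 0.118837
Eclipse duration = 0.118837 * 382.9334 = 45.5066 min

45.5066 minutes


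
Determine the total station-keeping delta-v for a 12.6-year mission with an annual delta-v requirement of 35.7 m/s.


dV = rate * years = 35.7 * 12.6
dV = 449.8200 m/s

449.8200 m/s


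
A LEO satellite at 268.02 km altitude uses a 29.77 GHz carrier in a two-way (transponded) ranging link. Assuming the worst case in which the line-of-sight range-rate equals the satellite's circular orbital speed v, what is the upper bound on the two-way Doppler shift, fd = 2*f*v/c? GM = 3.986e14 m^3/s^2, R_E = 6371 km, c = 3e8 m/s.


r = 6.63902e+06 m
v = sqrt(mu/r) = 7748.4825 m/s (worst-case radial velocity)
f = 29.77 GHz = 2.977e+10 Hz
fd = 2*f*v/c = 2*2.977e+10*7748.4825/3.0e+08
fd = 1.5378155e+06 Hz

1.5378e+06 Hz


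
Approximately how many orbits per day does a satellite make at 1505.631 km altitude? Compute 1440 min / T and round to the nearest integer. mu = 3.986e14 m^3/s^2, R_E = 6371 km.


r = 7.876631e+06 m
T = 2*pi*sqrt(r^3/mu) = 6956.9995 s = 115.9500 min
revs/day = 1440 / 115.9500 = 12.4191
Rounded: 12 revolutions per day

12 revolutions per day


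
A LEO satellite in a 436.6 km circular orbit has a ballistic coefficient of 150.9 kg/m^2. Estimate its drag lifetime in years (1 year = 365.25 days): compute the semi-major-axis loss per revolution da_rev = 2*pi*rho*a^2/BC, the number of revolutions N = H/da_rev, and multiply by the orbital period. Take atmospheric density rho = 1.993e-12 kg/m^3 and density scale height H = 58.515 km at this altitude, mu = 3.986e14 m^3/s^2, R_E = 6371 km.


a = R_E + alt = 6807.6000 km = 6.8076e+06 m
da_rev = 2*pi*rho*a^2/BC = 2*pi*1.993e-12*(6.8076e+06)^2/150.9 = 3.845794 m per revolution
N = H/da_rev = 58515.0000 m / 3.845794 m = 15215.3246 revolutions
P = 2*pi*sqrt(a^3/mu) = 5589.8772 s
lifetime = N*P = 15215.3246 * 5589.8772 = 8.5051796e+07 s = 984.3958 days
years = 984.3958 / 365.25 = 2.6951 years

2.6951 years


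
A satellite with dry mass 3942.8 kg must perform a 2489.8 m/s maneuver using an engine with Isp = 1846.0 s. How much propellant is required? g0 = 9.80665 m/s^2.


ve = Isp * g0 = 1846.0 * 9.80665 = 18103.075900 m/s
mass ratio = exp(dv/ve) = exp(2489.8/18103.075900) = 1.14744145
m_prop = m_dry * (mr - 1) = 3942.8 * (1.14744145 - 1)
m_prop = 581.3322 kg

581.3322 kg


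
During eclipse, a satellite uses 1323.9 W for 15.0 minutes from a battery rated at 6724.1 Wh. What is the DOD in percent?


E_used = P * t / 60 = 1323.9 * 15.0 / 60 = 330.9750 Wh
DOD = E_used / E_total * 100 = 330.9750 / 6724.1 * 100
DOD = 4.9222 %

4.9222 %


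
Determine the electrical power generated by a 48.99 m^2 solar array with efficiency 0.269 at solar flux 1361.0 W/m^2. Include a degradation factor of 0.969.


P = area * eta * S * degradation
P = 48.99 * 0.269 * 1361.0 * 0.969
P = 17379.6738 W

17379.6738 W


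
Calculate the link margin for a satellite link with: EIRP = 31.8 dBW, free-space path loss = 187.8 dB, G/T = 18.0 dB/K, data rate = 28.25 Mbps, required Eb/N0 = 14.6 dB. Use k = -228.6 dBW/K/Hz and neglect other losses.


C/N0 = EIRP - FSPL + G/T - k = 31.8 - 187.8 + 18.0 - (-228.6)
C/N0 = 90.6000 dB-Hz
R_b = 28.25 Mbps = 2.825e+07 bps -> 10*log10(R_b) = 74.5102 dB-Hz
Eb/N0 = C/N0 - 10*log10(R_b) = 90.6000 - 74.5102 = 16.0898 dB
Margin = Eb/N0 - Eb/N0_req = 16.0898 - 14.6 = 1.4898 dB (link closes)

1.4898 dB


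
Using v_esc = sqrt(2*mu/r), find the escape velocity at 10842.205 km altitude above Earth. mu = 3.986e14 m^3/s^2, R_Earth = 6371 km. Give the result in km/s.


r = 6371.0 + 10842.205 = 17213.2050 km = 1.7213205e+07 m
v_esc = sqrt(2*mu/r) = sqrt(2*3.986e14 / 1.7213205e+07)
v_esc = 6805.3862 m/s = 6.8054 km/s

6.8054 km/s


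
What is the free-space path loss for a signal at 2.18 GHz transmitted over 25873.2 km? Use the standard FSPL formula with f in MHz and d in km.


f = 2.18 GHz = 2180.0000 MHz
d = 25873.2 km
FSPL = 32.44 + 20*log10(2180.0000) + 20*log10(25873.2)
FSPL = 32.44 + 66.7691 + 88.2570
FSPL = 187.4661 dB

187.4661 dB


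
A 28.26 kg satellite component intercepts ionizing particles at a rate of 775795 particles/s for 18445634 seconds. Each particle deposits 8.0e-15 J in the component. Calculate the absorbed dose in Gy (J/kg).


Total energy deposited = rate * time * E_per
  = 775795 * 18445634 * 8.0e-15 = 0.1144802 J
Dose = E_total / mass = 0.1144802 / 28.26
Dose = 0.004050964 Gy

0.0041 Gy


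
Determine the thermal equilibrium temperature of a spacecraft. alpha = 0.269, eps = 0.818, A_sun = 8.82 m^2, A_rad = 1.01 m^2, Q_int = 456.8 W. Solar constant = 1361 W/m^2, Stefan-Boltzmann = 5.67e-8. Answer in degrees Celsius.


Numerator = alpha*S*A_sun + Q_int = 0.269*1361*8.82 + 456.8 = 3685.8814 W
Denominator = eps*sigma*A_rad = 0.818*5.67e-8*1.01 = 4.6844406e-08 W/K^4
T^4 = 7.8683491e+10 K^4
T = 529.6280 K = 256.4780 C

256.4780 degrees Celsius


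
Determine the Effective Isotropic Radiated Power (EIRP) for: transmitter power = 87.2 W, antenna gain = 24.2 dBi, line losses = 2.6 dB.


Pt = 87.2 W = 19.4052 dBW
EIRP = Pt_dBW + Gt - losses = 19.4052 + 24.2 - 2.6 = 41.0052 dBW

41.0052 dBW


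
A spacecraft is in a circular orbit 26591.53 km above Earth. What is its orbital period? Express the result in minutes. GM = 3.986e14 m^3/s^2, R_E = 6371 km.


r = 32962.5300 km = 3.296253e+07 m
T = 2*pi*sqrt(r^3/mu) = 2*pi*sqrt(3.5814724e+22 / 3.986e14)
T = 59558.2637 s = 992.6377 min

992.6377 minutes


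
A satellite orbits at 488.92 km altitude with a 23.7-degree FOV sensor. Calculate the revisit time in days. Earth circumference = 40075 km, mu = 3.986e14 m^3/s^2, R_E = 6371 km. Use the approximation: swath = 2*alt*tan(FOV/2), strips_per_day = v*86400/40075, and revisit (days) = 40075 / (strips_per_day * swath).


swath = 2*488.92*tan(0.2068215) = 205.1722 km
v = sqrt(mu/r) = 7622.7052 m/s = 7.6227 km/s
strips/day = v*86400/40075 = 7.6227*86400/40075 = 16.4342
coverage/day = strips * swath = 16.4342 * 205.1722 = 3371.8461 km
revisit = 40075 / 3371.8461 = 11.8852 days

11.8852 days


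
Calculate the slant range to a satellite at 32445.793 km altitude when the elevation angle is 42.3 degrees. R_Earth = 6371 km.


h = 32445.793 km, el = 42.3 deg
d = -R_E*sin(el) + sqrt((R_E*sin(el))^2 + 2*R_E*h + h^2)
d = -6371.0000*sin(0.7382743) + sqrt((6371.0000*0.6730125)^2 + 2*6371.0000*32445.793 + 32445.793^2)
d = 34241.9490 km

34241.9490 km


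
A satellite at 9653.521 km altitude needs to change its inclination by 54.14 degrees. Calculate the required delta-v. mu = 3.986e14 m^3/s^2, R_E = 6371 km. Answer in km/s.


r = 16024.5210 km = 1.6024521e+07 m
V = sqrt(mu/r) = 4987.4220 m/s
di = 54.14 deg = 0.9449213 rad
dV = 2*V*sin(di/2) = 2*4987.4220*sin(0.4724606)
dV = 4539.3394 m/s = 4.5393 km/s

4.5393 km/s


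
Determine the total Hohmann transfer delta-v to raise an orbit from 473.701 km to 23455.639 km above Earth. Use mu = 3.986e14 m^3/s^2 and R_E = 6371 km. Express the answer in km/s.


r1 = 6844.7010 km = 6.844701e+06 m
r2 = 29826.6390 km = 2.9826639e+07 m
dv1 = sqrt(mu/r1)*(sqrt(2*r2/(r1+r2)) - 1) = 2101.7904 m/s
dv2 = sqrt(mu/r2)*(1 - sqrt(2*r1/(r1+r2))) = 1422.1176 m/s
total dv = |dv1| + |dv2| = 2101.7904 + 1422.1176 = 3523.9080 m/s = 3.5239 km/s

3.5239 km/s


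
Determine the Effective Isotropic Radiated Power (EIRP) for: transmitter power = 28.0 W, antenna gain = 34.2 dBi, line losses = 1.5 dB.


Pt = 28.0 W = 14.4716 dBW
EIRP = Pt_dBW + Gt - losses = 14.4716 + 34.2 - 1.5 = 47.1716 dBW

47.1716 dBW


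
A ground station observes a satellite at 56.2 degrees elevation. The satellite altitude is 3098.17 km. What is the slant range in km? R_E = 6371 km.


h = 3098.17 km, el = 56.2 deg
d = -R_E*sin(el) + sqrt((R_E*sin(el))^2 + 2*R_E*h + h^2)
d = -6371.0000*sin(0.980875) + sqrt((6371.0000*0.8309845)^2 + 2*6371.0000*3098.17 + 3098.17^2)
d = 3486.6928 km

3486.6928 km


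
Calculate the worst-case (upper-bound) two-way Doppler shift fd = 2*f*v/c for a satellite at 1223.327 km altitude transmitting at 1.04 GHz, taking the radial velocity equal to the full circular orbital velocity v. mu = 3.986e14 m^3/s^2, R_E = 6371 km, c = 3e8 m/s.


r = 7.594327e+06 m
v = sqrt(mu/r) = 7244.7600 m/s (worst-case radial velocity)
f = 1.04 GHz = 1.04e+09 Hz
fd = 2*f*v/c = 2*1.04e+09*7244.7600/3.0e+08
fd = 50230.3357 Hz

50230.3357 Hz


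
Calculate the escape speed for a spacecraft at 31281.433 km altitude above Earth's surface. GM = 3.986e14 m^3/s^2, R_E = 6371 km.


r = 6371.0 + 31281.433 = 37652.4330 km = 3.7652433e+07 m
v_esc = sqrt(2*mu/r) = sqrt(2*3.986e14 / 3.7652433e+07)
v_esc = 4601.3696 m/s = 4.6014 km/s

4.6014 km/s


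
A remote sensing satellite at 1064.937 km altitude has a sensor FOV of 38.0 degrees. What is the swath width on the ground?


FOV = 38.0 deg = 0.6632251 rad
swath = 2 * alt * tan(FOV/2) = 2 * 1064.937 * tan(0.3316126)
swath = 2 * 1064.937 * 0.3443276
swath = 733.3744 km

733.3744 km


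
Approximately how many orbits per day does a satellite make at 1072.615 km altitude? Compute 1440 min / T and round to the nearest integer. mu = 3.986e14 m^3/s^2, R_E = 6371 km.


r = 7.443615e+06 m
T = 2*pi*sqrt(r^3/mu) = 6391.2687 s = 106.5211 min
revs/day = 1440 / 106.5211 = 13.5184
Rounded: 14 revolutions per day

14 revolutions per day


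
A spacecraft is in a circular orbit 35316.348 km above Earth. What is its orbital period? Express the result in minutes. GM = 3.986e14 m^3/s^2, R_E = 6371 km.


r = 41687.3480 km = 4.1687348e+07 m
T = 2*pi*sqrt(r^3/mu) = 2*pi*sqrt(7.2445732e+22 / 3.986e14)
T = 84706.6727 s = 1411.7779 min

1411.7779 minutes


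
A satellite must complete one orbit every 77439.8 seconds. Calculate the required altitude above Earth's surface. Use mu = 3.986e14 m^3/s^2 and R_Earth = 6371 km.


T = 77439.8 s
r = (mu*T^2/(4*pi^2))^(1/3) = (3.986e14 * 77439.8^2 / (4*pi^2))^(1/3)
r = 3.9267688e+07 m = 39267.6882 km
alt = r - R_E = 39267.6882 - 6371 = 32896.6882 km

32896.6882 km


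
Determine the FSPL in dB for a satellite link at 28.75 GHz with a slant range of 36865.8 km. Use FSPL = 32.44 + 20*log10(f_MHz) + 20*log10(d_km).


f = 28.75 GHz = 28750.0000 MHz
d = 36865.8 km
FSPL = 32.44 + 20*log10(28750.0000) + 20*log10(36865.8)
FSPL = 32.44 + 89.1728 + 91.3325
FSPL = 212.9452 dB

212.9452 dB


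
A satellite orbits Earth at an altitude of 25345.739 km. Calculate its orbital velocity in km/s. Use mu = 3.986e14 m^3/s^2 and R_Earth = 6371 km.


r = R_E + alt = 6371.0 + 25345.739 = 31716.7390 km = 3.1716739e+07 m
v = sqrt(mu/r) = sqrt(3.986e14 / 3.1716739e+07) = 3545.0665 m/s = 3.5451 km/s

3.5451 km/s


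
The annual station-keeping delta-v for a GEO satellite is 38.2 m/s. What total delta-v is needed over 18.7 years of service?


dV = rate * years = 38.2 * 18.7
dV = 714.3400 m/s

714.3400 m/s


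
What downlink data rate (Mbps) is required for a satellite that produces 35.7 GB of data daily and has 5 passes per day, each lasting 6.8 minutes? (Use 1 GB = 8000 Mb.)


total contact time = 5 * 6.8 * 60 = 2040.0000 s
data = 35.7 GB = 285600.0000 Mb
rate = 285600.0000 / 2040.0000 = 140.0000 Mbps

140.0000 Mbps


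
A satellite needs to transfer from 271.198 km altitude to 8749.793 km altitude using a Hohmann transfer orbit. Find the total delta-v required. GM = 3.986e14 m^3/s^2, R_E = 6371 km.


r1 = 6642.1980 km = 6.642198e+06 m
r2 = 15120.7930 km = 1.5120793e+07 m
dv1 = sqrt(mu/r1)*(sqrt(2*r2/(r1+r2)) - 1) = 1385.1574 m/s
dv2 = sqrt(mu/r2)*(1 - sqrt(2*r1/(r1+r2))) = 1122.9291 m/s
total dv = |dv1| + |dv2| = 1385.1574 + 1122.9291 = 2508.0865 m/s = 2.5081 km/s

2.5081 km/s


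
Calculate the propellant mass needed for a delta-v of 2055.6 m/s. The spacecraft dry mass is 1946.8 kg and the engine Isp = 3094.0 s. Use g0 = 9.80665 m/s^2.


ve = Isp * g0 = 3094.0 * 9.80665 = 30341.775100 m/s
mass ratio = exp(dv/ve) = exp(2055.6/30341.775100) = 1.07009580
m_prop = m_dry * (mr - 1) = 1946.8 * (1.07009580 - 1)
m_prop = 136.4625 kg

136.4625 kg


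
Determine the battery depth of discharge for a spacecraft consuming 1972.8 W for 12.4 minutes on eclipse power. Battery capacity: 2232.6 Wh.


E_used = P * t / 60 = 1972.8 * 12.4 / 60 = 407.7120 Wh
DOD = E_used / E_total * 100 = 407.7120 / 2232.6 * 100
DOD = 18.2618 %

18.2618 %


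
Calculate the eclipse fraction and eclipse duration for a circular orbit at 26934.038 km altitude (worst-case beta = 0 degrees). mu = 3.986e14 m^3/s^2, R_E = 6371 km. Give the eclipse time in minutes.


r = 33305.0380 km
T = 1008.1493 min
Eclipse fraction = arcsin(R_E/r)/pi = arcsin(6371.0000/33305.0380)/pi
= arcsin(0.1912924)/pi = 0.06126786
Eclipse duration = 0.06126786 * 1008.1493 = 61.7672 min

61.7672 minutes


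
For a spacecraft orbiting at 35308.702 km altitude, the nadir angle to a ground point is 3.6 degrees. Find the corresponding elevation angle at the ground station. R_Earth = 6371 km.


r = R_E + alt = 41679.7020 km
Law of sines in the satellite / Earth-center / ground-point triangle:
  sin(nadir)/R_E = sin(90 + el)/r  =>  cos(el) = (r/R_E)*sin(nadir)
cos(el) = (41679.7020 / 6371.0000) * sin(3.6 deg) = 0.4107817
el = arccos(0.4107817) = 65.7461 deg
(Earth-central angle = 90 - nadir - el = 20.6539 deg)

65.7461 degrees


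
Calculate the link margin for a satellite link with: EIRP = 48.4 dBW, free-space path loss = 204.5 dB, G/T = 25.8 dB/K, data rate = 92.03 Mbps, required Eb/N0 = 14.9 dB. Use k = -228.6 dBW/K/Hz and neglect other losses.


C/N0 = EIRP - FSPL + G/T - k = 48.4 - 204.5 + 25.8 - (-228.6)
C/N0 = 98.3000 dB-Hz
R_b = 92.03 Mbps = 9.203e+07 bps -> 10*log10(R_b) = 79.6393 dB-Hz
Eb/N0 = C/N0 - 10*log10(R_b) = 98.3000 - 79.6393 = 18.6607 dB
Margin = Eb/N0 - Eb/N0_req = 18.6607 - 14.9 = 3.7607 dB (link closes)

3.7607 dB


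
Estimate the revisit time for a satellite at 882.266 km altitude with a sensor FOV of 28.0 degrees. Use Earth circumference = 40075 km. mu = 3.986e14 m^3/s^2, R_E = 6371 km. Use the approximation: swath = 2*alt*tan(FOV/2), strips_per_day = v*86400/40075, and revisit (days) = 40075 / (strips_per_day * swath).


swath = 2*882.266*tan(0.2443461) = 439.9472 km
v = sqrt(mu/r) = 7413.1339 m/s = 7.4131 km/s
strips/day = v*86400/40075 = 7.4131*86400/40075 = 15.9824
coverage/day = strips * swath = 15.9824 * 439.9472 = 7031.4137 km
revisit = 40075 / 7031.4137 = 5.6994 days

5.6994 days


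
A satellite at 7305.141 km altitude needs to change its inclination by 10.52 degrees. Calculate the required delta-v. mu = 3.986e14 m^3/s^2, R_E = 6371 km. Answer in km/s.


r = 13676.1410 km = 1.3676141e+07 m
V = sqrt(mu/r) = 5398.6710 m/s
di = 10.52 deg = 0.1836086 rad
dV = 2*V*sin(di/2) = 2*5398.6710*sin(0.09180432)
dV = 989.8508 m/s = 0.9898508 km/s

0.9899 km/s


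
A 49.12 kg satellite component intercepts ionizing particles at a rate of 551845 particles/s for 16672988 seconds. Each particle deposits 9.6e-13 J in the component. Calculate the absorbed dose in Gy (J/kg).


Total energy deposited = rate * time * E_per
  = 551845 * 16672988 * 9.6e-13 = 8.8329 J
Dose = E_total / mass = 8.8329 / 49.12
Dose = 0.1798222 Gy

0.1798 Gy


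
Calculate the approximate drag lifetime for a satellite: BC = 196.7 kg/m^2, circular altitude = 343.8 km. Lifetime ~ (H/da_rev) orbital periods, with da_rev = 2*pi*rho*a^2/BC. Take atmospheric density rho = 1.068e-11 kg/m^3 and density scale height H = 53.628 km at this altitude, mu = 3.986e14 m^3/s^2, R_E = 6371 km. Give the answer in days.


a = R_E + alt = 6714.8000 km = 6.7148e+06 m
da_rev = 2*pi*rho*a^2/BC = 2*pi*1.068e-11*(6.7148e+06)^2/196.7 = 15.382004 m per revolution
N = H/da_rev = 53628.0000 m / 15.382004 m = 3486.4117 revolutions
P = 2*pi*sqrt(a^3/mu) = 5475.9673 s
lifetime = N*P = 3486.4117 * 5475.9673 = 1.9091477e+07 s = 220.9662 days

220.9662 days


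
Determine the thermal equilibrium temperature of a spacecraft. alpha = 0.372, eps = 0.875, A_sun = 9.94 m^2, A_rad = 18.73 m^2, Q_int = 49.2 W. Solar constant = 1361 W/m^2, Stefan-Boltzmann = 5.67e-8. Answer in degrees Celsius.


Numerator = alpha*S*A_sun + Q_int = 0.372*1361*9.94 + 49.2 = 5081.7425 W
Denominator = eps*sigma*A_rad = 0.875*5.67e-8*18.73 = 9.2924212e-07 W/K^4
T^4 = 5.4686958e+09 K^4
T = 271.9387 K = -1.2113 C

-1.2113 degrees Celsius


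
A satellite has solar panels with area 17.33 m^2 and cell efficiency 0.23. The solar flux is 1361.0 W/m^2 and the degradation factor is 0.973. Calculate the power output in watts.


P = area * eta * S * degradation
P = 17.33 * 0.23 * 1361.0 * 0.973
P = 5278.3400 W

5278.3400 W


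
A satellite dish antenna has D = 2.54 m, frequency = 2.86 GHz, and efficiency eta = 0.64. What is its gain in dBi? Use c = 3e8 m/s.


lambda = c/f = 3e8 / 2.86e+09 = 0.1048951 m
G = eta*(pi*D/lambda)^2 = 0.64*(pi*2.54/0.1048951)^2
G = 3703.7077 (linear)
G = 10*log10(3703.7077) = 35.6864 dBi

35.6864 dBi


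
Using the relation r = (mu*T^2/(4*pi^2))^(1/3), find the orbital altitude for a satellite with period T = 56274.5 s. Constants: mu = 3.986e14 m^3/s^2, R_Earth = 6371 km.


T = 56274.5 s
r = (mu*T^2/(4*pi^2))^(1/3) = (3.986e14 * 56274.5^2 / (4*pi^2))^(1/3)
r = 3.1739515e+07 m = 31739.5147 km
alt = r - R_E = 31739.5147 - 6371 = 25368.5147 km

25368.5147 km


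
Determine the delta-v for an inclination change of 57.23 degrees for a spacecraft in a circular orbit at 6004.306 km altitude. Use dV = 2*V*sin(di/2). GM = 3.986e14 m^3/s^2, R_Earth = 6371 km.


r = 12375.3060 km = 1.2375306e+07 m
V = sqrt(mu/r) = 5675.3242 m/s
di = 57.23 deg = 0.9988519 rad
dV = 2*V*sin(di/2) = 2*5675.3242*sin(0.499426)
dV = 5436.0718 m/s = 5.4361 km/s

5.4361 km/s


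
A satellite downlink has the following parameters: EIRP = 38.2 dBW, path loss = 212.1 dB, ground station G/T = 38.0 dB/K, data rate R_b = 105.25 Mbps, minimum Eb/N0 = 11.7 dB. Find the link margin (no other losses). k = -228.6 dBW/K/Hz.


C/N0 = EIRP - FSPL + G/T - k = 38.2 - 212.1 + 38.0 - (-228.6)
C/N0 = 92.7000 dB-Hz
R_b = 105.25 Mbps = 1.0525e+08 bps -> 10*log10(R_b) = 80.2222 dB-Hz
Eb/N0 = C/N0 - 10*log10(R_b) = 92.7000 - 80.2222 = 12.4778 dB
Margin = Eb/N0 - Eb/N0_req = 12.4778 - 11.7 = 0.777779 dB (link closes)

0.7778 dB


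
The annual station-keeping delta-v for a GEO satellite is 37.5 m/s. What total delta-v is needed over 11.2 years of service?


dV = rate * years = 37.5 * 11.2
dV = 420.0000 m/s

420.0000 m/s


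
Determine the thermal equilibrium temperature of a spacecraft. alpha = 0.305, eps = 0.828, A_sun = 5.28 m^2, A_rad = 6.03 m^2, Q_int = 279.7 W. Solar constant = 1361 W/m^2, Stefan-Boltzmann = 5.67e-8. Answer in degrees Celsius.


Numerator = alpha*S*A_sun + Q_int = 0.305*1361*5.28 + 279.7 = 2471.4544 W
Denominator = eps*sigma*A_rad = 0.828*5.67e-8*6.03 = 2.8309403e-07 W/K^4
T^4 = 8.7301538e+09 K^4
T = 305.6719 K = 32.5219 C

32.5219 degrees Celsius


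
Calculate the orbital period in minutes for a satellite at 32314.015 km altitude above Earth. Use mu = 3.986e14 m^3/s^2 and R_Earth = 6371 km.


r = 38685.0150 km = 3.8685015e+07 m
T = 2*pi*sqrt(r^3/mu) = 2*pi*sqrt(5.78933e+22 / 3.986e14)
T = 75722.5753 s = 1262.0429 min

1262.0429 minutes


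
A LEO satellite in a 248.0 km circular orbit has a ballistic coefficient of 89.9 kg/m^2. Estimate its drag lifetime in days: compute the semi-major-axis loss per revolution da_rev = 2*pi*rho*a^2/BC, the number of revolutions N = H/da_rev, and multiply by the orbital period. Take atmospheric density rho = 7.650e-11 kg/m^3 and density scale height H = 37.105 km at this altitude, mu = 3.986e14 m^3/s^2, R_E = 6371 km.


a = R_E + alt = 6619.0000 km = 6.619e+06 m
da_rev = 2*pi*rho*a^2/BC = 2*pi*7.650e-11*(6.619e+06)^2/89.9 = 234.242866 m per revolution
N = H/da_rev = 37105.0000 m / 234.242866 m = 158.4040 revolutions
P = 2*pi*sqrt(a^3/mu) = 5359.1979 s
lifetime = N*P = 158.4040 * 5359.1979 = 848918.2200 s = 9.8254 days

9.8254 days


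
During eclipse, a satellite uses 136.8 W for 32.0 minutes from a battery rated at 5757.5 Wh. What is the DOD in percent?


E_used = P * t / 60 = 136.8 * 32.0 / 60 = 72.9600 Wh
DOD = E_used / E_total * 100 = 72.9600 / 5757.5 * 100
DOD = 1.2672 %

1.2672 %


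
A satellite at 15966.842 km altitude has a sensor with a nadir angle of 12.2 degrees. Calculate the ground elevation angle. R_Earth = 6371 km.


r = R_E + alt = 22337.8420 km
Law of sines in the satellite / Earth-center / ground-point triangle:
  sin(nadir)/R_E = sin(90 + el)/r  =>  cos(el) = (r/R_E)*sin(nadir)
cos(el) = (22337.8420 / 6371.0000) * sin(12.2 deg) = 0.7409418
el = arccos(0.7409418) = 42.1883 deg
(Earth-central angle = 90 - nadir - el = 35.6117 deg)

42.1883 degrees


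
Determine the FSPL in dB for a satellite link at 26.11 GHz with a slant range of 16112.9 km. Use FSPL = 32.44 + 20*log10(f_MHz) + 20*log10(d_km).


f = 26.11 GHz = 26110.0000 MHz
d = 16112.9 km
FSPL = 32.44 + 20*log10(26110.0000) + 20*log10(16112.9)
FSPL = 32.44 + 88.3361 + 84.1435
FSPL = 204.9196 dB

204.9196 dB


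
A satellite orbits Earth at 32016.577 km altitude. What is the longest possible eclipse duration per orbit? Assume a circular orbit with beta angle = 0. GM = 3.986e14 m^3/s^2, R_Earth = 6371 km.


r = 38387.5770 km
T = 1247.5157 min
Eclipse fraction = arcsin(R_E/r)/pi = arcsin(6371.0000/38387.5770)/pi
= arcsin(0.1659652)/pi = 0.05307393
Eclipse duration = 0.05307393 * 1247.5157 = 66.2106 min

66.2106 minutes


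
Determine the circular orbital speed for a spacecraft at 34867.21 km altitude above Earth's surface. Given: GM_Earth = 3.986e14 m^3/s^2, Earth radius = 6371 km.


r = R_E + alt = 6371.0 + 34867.21 = 41238.2100 km = 4.123821e+07 m
v = sqrt(mu/r) = sqrt(3.986e14 / 4.123821e+07) = 3108.9858 m/s = 3.1090 km/s

3.1090 km/s


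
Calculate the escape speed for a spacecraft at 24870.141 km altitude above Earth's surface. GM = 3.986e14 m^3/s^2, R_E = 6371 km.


r = 6371.0 + 24870.141 = 31241.1410 km = 3.1241141e+07 m
v_esc = sqrt(2*mu/r) = sqrt(2*3.986e14 / 3.1241141e+07)
v_esc = 5051.4982 m/s = 5.0515 km/s

5.0515 km/s


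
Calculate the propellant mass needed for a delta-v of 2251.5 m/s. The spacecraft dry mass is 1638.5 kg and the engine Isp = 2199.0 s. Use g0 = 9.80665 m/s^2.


ve = Isp * g0 = 2199.0 * 9.80665 = 21564.823350 m/s
mass ratio = exp(dv/ve) = exp(2251.5/21564.823350) = 1.11005120
m_prop = m_dry * (mr - 1) = 1638.5 * (1.11005120 - 1)
m_prop = 180.3189 kg

180.3189 kg


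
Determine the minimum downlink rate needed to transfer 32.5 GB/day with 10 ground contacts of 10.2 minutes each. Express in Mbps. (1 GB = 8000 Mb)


total contact time = 10 * 10.2 * 60 = 6120.0000 s
data = 32.5 GB = 260000.0000 Mb
rate = 260000.0000 / 6120.0000 = 42.4837 Mbps

42.4837 Mbps


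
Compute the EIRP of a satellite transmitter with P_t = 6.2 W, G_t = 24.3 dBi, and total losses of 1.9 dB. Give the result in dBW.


Pt = 6.2 W = 7.9239 dBW
EIRP = Pt_dBW + Gt - losses = 7.9239 + 24.3 - 1.9 = 30.3239 dBW

30.3239 dBW


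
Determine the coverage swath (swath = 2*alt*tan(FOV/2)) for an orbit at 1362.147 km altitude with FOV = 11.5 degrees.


FOV = 11.5 deg = 0.2007129 rad
swath = 2 * alt * tan(FOV/2) = 2 * 1362.147 * tan(0.1003564)
swath = 2 * 1362.147 * 0.1006947
swath = 274.3220 km

274.3220 km


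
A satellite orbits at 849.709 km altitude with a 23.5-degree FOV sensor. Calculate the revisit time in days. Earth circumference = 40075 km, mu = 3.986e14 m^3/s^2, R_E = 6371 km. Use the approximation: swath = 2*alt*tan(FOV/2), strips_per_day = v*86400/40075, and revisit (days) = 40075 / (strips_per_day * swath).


swath = 2*849.709*tan(0.2050762) = 353.4795 km
v = sqrt(mu/r) = 7429.8274 m/s = 7.4298 km/s
strips/day = v*86400/40075 = 7.4298*86400/40075 = 16.0184
coverage/day = strips * swath = 16.0184 * 353.4795 = 5662.1727 km
revisit = 40075 / 5662.1727 = 7.0777 days

7.0777 days


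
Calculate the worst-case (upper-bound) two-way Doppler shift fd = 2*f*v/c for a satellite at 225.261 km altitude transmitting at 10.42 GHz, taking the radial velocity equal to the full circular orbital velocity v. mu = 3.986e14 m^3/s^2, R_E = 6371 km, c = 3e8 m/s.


r = 6.596261e+06 m
v = sqrt(mu/r) = 7773.5560 m/s (worst-case radial velocity)
f = 10.42 GHz = 1.042e+10 Hz
fd = 2*f*v/c = 2*1.042e+10*7773.5560/3.0e+08
fd = 540003.0234 Hz

540003.0234 Hz


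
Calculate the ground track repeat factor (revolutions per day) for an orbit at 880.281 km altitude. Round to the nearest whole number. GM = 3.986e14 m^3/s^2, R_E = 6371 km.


r = 7.251281e+06 m
T = 2*pi*sqrt(r^3/mu) = 6145.1618 s = 102.4194 min
revs/day = 1440 / 102.4194 = 14.0598
Rounded: 14 revolutions per day

14 revolutions per day


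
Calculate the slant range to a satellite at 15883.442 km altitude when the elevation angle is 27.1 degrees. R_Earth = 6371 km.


h = 15883.442 km, el = 27.1 deg
d = -R_E*sin(el) + sqrt((R_E*sin(el))^2 + 2*R_E*h + h^2)
d = -6371.0000*sin(0.4729842) + sqrt((6371.0000*0.4555449)^2 + 2*6371.0000*15883.442 + 15883.442^2)
d = 18617.3367 km

18617.3367 km


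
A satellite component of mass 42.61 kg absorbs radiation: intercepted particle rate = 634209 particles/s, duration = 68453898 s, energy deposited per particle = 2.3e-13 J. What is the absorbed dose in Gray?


Total energy deposited = rate * time * E_per
  = 634209 * 68453898 * 2.3e-13 = 9.9852 J
Dose = E_total / mass = 9.9852 / 42.61
Dose = 0.2343402 Gy

0.2343 Gy


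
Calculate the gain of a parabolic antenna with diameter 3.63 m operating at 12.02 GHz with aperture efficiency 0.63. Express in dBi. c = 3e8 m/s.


lambda = c/f = 3e8 / 1.202e+10 = 0.0249584 m
G = eta*(pi*D/lambda)^2 = 0.63*(pi*3.63/0.0249584)^2
G = 131528.5314 (linear)
G = 10*log10(131528.5314) = 51.1902 dBi

51.1902 dBi


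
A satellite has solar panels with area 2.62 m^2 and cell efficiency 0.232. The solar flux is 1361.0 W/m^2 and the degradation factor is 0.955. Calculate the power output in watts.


P = area * eta * S * degradation
P = 2.62 * 0.232 * 1361.0 * 0.955
P = 790.0431 W

790.0431 W


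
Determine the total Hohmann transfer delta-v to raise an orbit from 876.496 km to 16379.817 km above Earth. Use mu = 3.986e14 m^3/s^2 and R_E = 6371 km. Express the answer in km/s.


r1 = 7247.4960 km = 7.247496e+06 m
r2 = 22750.8170 km = 2.2750817e+07 m
dv1 = sqrt(mu/r1)*(sqrt(2*r2/(r1+r2)) - 1) = 1717.4684 m/s
dv2 = sqrt(mu/r2)*(1 - sqrt(2*r1/(r1+r2))) = 1276.1370 m/s
total dv = |dv1| + |dv2| = 1717.4684 + 1276.1370 = 2993.6053 m/s = 2.9936 km/s

2.9936 km/s


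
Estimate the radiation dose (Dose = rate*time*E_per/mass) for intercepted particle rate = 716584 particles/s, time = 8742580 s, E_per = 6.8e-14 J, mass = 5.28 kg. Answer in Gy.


Total energy deposited = rate * time * E_per
  = 716584 * 8742580 * 6.8e-14 = 0.4260059 J
Dose = E_total / mass = 0.4260059 / 5.28
Dose = 0.08068294 Gy

0.0807 Gy


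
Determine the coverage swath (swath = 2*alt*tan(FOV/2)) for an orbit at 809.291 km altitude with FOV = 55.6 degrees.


FOV = 55.6 deg = 0.9704031 rad
swath = 2 * alt * tan(FOV/2) = 2 * 809.291 * tan(0.4852015)
swath = 2 * 809.291 * 0.5272402
swath = 853.3815 km

853.3815 km


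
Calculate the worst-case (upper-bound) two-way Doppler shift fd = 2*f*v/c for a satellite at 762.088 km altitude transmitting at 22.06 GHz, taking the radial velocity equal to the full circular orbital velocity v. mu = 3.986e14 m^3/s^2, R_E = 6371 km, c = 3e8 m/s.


r = 7.133088e+06 m
v = sqrt(mu/r) = 7475.3212 m/s (worst-case radial velocity)
f = 22.06 GHz = 2.206e+10 Hz
fd = 2*f*v/c = 2*2.206e+10*7475.3212/3.0e+08
fd = 1.0993706e+06 Hz

1.0994e+06 Hz


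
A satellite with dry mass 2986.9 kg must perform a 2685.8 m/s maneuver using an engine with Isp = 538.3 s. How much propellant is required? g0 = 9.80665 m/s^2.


ve = Isp * g0 = 538.3 * 9.80665 = 5278.919695 m/s
mass ratio = exp(dv/ve) = exp(2685.8/5278.919695) = 1.66325802
m_prop = m_dry * (mr - 1) = 2986.9 * (1.66325802 - 1)
m_prop = 1981.0854 kg

1981.0854 kg


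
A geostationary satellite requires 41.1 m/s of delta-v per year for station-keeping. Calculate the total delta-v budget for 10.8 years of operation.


dV = rate * years = 41.1 * 10.8
dV = 443.8800 m/s

443.8800 m/s


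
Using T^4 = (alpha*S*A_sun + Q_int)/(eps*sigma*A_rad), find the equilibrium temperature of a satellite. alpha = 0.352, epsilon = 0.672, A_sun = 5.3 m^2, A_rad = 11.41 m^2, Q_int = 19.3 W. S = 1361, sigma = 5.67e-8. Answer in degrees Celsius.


Numerator = alpha*S*A_sun + Q_int = 0.352*1361*5.3 + 19.3 = 2558.3816 W
Denominator = eps*sigma*A_rad = 0.672*5.67e-8*11.41 = 4.3474838e-07 W/K^4
T^4 = 5.8847409e+09 K^4
T = 276.9694 K = 3.8194 C

3.8194 degrees Celsius


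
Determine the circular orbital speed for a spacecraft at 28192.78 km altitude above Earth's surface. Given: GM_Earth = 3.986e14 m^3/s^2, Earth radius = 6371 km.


r = R_E + alt = 6371.0 + 28192.78 = 34563.7800 km = 3.456378e+07 m
v = sqrt(mu/r) = sqrt(3.986e14 / 3.456378e+07) = 3395.9245 m/s = 3.3959 km/s

3.3959 km/s


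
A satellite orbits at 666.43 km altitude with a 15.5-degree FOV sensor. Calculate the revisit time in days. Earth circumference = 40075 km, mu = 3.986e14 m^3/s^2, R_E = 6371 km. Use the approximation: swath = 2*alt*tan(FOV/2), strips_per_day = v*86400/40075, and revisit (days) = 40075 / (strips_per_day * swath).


swath = 2*666.43*tan(0.135263) = 181.3943 km
v = sqrt(mu/r) = 7525.9548 m/s = 7.5260 km/s
strips/day = v*86400/40075 = 7.5260*86400/40075 = 16.2256
coverage/day = strips * swath = 16.2256 * 181.3943 = 2943.2382 km
revisit = 40075 / 2943.2382 = 13.6160 days

13.6160 days


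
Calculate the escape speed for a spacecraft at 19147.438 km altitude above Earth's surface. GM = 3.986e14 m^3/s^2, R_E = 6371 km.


r = 6371.0 + 19147.438 = 25518.4380 km = 2.5518438e+07 m
v_esc = sqrt(2*mu/r) = sqrt(2*3.986e14 / 2.5518438e+07)
v_esc = 5589.2895 m/s = 5.5893 km/s

5.5893 km/s


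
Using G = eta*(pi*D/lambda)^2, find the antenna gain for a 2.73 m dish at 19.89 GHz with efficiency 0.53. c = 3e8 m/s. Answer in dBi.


lambda = c/f = 3e8 / 1.989e+10 = 0.01508296 m
G = eta*(pi*D/lambda)^2 = 0.53*(pi*2.73/0.01508296)^2
G = 171367.3046 (linear)
G = 10*log10(171367.3046) = 52.3393 dBi

52.3393 dBi


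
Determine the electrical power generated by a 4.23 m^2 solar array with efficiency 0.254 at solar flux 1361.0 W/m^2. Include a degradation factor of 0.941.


P = area * eta * S * degradation
P = 4.23 * 0.254 * 1361.0 * 0.941
P = 1376.0108 W

1376.0108 W


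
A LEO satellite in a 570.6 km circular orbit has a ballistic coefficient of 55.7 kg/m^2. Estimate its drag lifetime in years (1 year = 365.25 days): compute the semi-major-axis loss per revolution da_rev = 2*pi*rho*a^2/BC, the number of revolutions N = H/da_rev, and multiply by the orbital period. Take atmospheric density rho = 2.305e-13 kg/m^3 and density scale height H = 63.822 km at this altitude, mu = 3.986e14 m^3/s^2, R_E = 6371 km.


a = R_E + alt = 6941.6000 km = 6.9416e+06 m
da_rev = 2*pi*rho*a^2/BC = 2*pi*2.305e-13*(6.9416e+06)^2/55.7 = 1.252895 m per revolution
N = H/da_rev = 63822.0000 m / 1.252895 m = 50939.6126 revolutions
P = 2*pi*sqrt(a^3/mu) = 5755.7324 s
lifetime = N*P = 50939.6126 * 5755.7324 = 2.9319478e+08 s = 3393.4581 days
years = 3393.4581 / 365.25 = 9.2908 years

9.2908 years


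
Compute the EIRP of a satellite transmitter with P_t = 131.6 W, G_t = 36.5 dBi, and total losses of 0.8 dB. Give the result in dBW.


Pt = 131.6 W = 21.1926 dBW
EIRP = Pt_dBW + Gt - losses = 21.1926 + 36.5 - 0.8 = 56.8926 dBW

56.8926 dBW


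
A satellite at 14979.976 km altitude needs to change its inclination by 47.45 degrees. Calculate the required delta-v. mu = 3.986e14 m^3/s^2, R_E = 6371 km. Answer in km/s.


r = 21350.9760 km = 2.1350976e+07 m
V = sqrt(mu/r) = 4320.7564 m/s
di = 47.45 deg = 0.8281587 rad
dV = 2*V*sin(di/2) = 2*4320.7564*sin(0.4140794)
dV = 3476.8891 m/s = 3.4769 km/s

3.4769 km/s


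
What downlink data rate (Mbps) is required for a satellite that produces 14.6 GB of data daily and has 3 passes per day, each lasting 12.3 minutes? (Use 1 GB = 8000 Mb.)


total contact time = 3 * 12.3 * 60 = 2214.0000 s
data = 14.6 GB = 116800.0000 Mb
rate = 116800.0000 / 2214.0000 = 52.7552 Mbps

52.7552 Mbps


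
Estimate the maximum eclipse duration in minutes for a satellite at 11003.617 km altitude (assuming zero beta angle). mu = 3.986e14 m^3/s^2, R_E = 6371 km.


r = 17374.6170 km
T = 379.8681 min
Eclipse fraction = arcsin(R_E/r)/pi = arcsin(6371.0000/17374.6170)/pi
= arcsin(0.3666843)/pi = 0.1195071
Eclipse duration = 0.1195071 * 379.8681 = 45.3969 min

45.3969 minutes


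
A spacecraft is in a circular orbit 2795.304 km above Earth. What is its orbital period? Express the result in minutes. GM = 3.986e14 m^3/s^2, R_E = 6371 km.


r = 9166.3040 km = 9.166304e+06 m
T = 2*pi*sqrt(r^3/mu) = 2*pi*sqrt(7.7016321e+20 / 3.986e14)
T = 8733.7872 s = 145.5631 min

145.5631 minutes


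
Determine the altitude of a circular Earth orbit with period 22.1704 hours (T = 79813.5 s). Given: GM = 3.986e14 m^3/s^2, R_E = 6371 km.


T = 79813.5 s
r = (mu*T^2/(4*pi^2))^(1/3) = (3.986e14 * 79813.5^2 / (4*pi^2))^(1/3)
r = 4.0066071e+07 m = 40066.0710 km
alt = r - R_E = 40066.0710 - 6371 = 33695.0710 km

33695.0710 km
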